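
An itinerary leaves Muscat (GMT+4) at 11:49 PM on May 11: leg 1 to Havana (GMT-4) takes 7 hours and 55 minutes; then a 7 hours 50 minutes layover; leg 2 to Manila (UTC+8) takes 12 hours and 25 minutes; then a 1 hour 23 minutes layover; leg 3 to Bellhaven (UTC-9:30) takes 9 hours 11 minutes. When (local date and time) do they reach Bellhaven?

1:03 AM on May 13

Convert departure to UTC: 11:49 PM − 4:00 = 7:49 PM UTC on May 11.
Add 7 hours and 55 minutes leg 1 → 3:44 AM UTC (May 12).
Add 7 hours 50 minutes layover in Havana → 11:34 AM UTC.
Add 12 hours 25 minutes leg 2 → 11:59 PM UTC.
Add 1 hour 23 minutes layover in Manila → 1:22 AM UTC (May 13).
Add 9 hours and 11 minutes leg 3 → 10:33 AM UTC.
Bellhaven is UTC−9:30, so local arrival = 10:33 AM − 9:30 = 1:03 AM on May 13.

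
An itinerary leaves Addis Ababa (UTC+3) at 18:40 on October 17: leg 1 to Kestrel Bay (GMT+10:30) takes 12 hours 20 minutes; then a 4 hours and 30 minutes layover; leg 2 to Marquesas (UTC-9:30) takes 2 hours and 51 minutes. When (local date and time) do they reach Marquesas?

Convert departure to UTC: 18:40 − 3:00 = 15:40 UTC on Oct 17.
Add 12 hours and 20 minutes leg 1 → 04:00 UTC (Oct 18).
Add 4 hours 30 minutes layover in Kestrel Bay → 08:30 UTC.
Add 2 hours 51 minutes leg 2 → 11:21 UTC.
Marquesas is UTC−9:30, so local arrival = 11:21 − 9:30 = 01:51 on Oct 18.

01:51 on Oct 18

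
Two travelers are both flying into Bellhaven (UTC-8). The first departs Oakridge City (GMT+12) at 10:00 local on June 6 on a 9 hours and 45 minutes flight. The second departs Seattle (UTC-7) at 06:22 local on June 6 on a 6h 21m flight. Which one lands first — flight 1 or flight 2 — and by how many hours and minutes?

the first, by 11 hours 58 minutes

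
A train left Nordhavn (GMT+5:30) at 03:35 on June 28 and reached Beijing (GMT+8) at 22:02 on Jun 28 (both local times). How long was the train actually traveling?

15 hours 57 minutes

Departure in UTC: 03:35 − 5:30 = 22:05 on Jun 27.
Arrival in UTC: 22:02 − 8:00 = 14:02 on Jun 28.
Elapsed = 14:02 − 22:05 (+1 day) = 15 hours 57 minutes.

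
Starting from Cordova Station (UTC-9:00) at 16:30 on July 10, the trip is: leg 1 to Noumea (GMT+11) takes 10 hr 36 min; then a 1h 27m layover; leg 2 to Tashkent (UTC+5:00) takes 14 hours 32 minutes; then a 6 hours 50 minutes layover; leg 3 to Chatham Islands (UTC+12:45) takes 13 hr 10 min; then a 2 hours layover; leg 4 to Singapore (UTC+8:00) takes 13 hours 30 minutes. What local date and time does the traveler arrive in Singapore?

23:35 on July 13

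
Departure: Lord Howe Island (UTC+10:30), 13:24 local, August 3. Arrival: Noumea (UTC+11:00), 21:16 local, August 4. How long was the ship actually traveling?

31 hours 22 minutes

Departure in UTC: 13:24 − 10:30 = 02:54 on Aug 3.
Arrival in UTC: 21:16 − 11:00 = 10:16 on Aug 4.
Elapsed = 10:16 − 02:54 (+1 day) = 31 hours 22 minutes.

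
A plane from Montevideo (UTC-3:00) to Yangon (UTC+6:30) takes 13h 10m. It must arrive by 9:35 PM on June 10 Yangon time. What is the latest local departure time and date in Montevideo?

10:55 PM on Jun 9

Target arrival in UTC: 9:35 PM − 6:30 = 3:05 PM on Jun 10.
Subtract 13 hours 10 minutes → departure 1:55 AM UTC on Jun 10.
Montevideo is UTC−3:00: 1:55 AM − 3:00 = 10:55 PM on Jun 9.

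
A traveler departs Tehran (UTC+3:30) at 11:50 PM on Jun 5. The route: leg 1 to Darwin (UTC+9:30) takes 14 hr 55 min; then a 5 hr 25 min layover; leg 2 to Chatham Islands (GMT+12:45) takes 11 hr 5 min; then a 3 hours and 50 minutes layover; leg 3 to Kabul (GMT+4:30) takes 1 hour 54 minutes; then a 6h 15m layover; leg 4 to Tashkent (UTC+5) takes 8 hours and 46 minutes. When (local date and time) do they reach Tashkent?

5:30 AM on June 8

Convert departure to UTC: 11:50 PM − 3:30 = 8:20 PM UTC on Jun 5.
Add 14 hours 55 minutes leg 1 → 11:15 AM UTC (Jun 6).
Add 5 hours 25 minutes layover in Darwin → 4:40 PM UTC.
Add 11 hours and 5 minutes leg 2 → 3:45 AM UTC (Jun 7).
Add 3 hours 50 minutes layover in Chatham Islands → 7:35 AM UTC.
Add 1 hour 54 minutes leg 3 → 9:29 AM UTC.
Add 6 hours 15 minutes layover in Kabul → 3:44 PM UTC.
Add 8 hours 46 minutes leg 4 → 12:30 AM UTC (Jun 8).
Tashkent is UTC+5:00, so local arrival = 12:30 AM + 5:00 = 5:30 AM on Jun 8.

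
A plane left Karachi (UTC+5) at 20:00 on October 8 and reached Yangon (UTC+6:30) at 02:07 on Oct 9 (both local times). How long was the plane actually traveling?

Departure in UTC: 20:00 − 5:00 = 15:00 on Oct 8.
Arrival in UTC: 02:07 − 6:30 = 19:37 on Oct 8.
Elapsed = 19:37 − 15:00 = 4 hours 37 minutes.

4 hours 37 minutes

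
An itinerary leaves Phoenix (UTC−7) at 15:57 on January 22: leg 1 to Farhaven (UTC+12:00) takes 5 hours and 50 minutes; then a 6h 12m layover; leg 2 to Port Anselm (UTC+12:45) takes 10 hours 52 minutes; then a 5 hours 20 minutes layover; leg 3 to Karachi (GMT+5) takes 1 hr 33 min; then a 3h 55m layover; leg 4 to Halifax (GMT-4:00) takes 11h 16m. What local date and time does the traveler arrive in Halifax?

15:55 on January 24

Convert departure to UTC: 15:57 + 7:00 = 22:57 UTC on Jan 22.
Add 5 hours 50 minutes leg 1 → 04:47 UTC (Jan 23).
Add 6 hours and 12 minutes layover in Farhaven → 10:59 UTC.
Add 10 hours 52 minutes leg 2 → 21:51 UTC.
Add 5 hours 20 minutes layover in Port Anselm → 03:11 UTC (Jan 24).
Add 1 hour and 33 minutes leg 3 → 04:44 UTC.
Add 3 hours and 55 minutes layover in Karachi → 08:39 UTC.
Add 11 hours and 16 minutes leg 4 → 19:55 UTC.
Halifax is UTC−4:00, so local arrival = 19:55 − 4:00 = 15:55 on Jan 24.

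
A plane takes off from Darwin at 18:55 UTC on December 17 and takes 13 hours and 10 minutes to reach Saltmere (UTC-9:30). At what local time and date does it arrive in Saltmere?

22:35 on Dec 17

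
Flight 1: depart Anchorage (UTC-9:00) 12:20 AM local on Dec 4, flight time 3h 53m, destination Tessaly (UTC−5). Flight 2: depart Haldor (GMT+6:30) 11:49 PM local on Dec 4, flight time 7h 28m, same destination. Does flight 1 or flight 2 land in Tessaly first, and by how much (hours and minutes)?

the first, by 11 hours 34 minutes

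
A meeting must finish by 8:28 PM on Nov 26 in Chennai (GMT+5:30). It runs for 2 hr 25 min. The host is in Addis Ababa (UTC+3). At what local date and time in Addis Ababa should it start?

Target end time in UTC: 8:28 PM − 5:30 = 2:58 PM on Nov 26.
Subtract 2 hours 25 minutes → start 12:33 PM UTC on Nov 26.
Addis Ababa is UTC+3:00: 12:33 PM + 3:00 = 3:33 PM on Nov 26.

3:33 PM on November 26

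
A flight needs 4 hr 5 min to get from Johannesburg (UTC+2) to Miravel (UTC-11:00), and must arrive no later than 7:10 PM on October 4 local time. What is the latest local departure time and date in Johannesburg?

Target arrival in UTC: 7:10 PM + 11:00 = 6:10 AM on Oct 5.
Subtract 4 hours and 5 minutes → departure 2:05 AM UTC on Oct 5.
Johannesburg is UTC+2:00: 2:05 AM + 2:00 = 4:05 AM on Oct 5.

4:05 AM on Oct 5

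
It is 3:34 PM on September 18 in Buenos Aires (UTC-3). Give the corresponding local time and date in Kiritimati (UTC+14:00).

8:34 AM on Sep 19

Kiritimati is 17:00 ahead of Buenos Aires.
Shift by the zone difference: 3:34 PM + 17:00 = 8:34 AM on Sep 19 in Kiritimati.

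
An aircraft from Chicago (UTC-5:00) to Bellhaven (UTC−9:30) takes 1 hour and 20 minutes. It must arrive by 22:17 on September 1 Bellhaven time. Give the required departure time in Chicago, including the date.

Target arrival in UTC: 22:17 + 9:30 = 07:47 on Sep 2.
Subtract 1 hour and 20 minutes → departure 06:27 UTC on Sep 2.
Chicago is UTC−5:00: 06:27 − 5:00 = 01:27 on Sep 2.

01:27 on September 2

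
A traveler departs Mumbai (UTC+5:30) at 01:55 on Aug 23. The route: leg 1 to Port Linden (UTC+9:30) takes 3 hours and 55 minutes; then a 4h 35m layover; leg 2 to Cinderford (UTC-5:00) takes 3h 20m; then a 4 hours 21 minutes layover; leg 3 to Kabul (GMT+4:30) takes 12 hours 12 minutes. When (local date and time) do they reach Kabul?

05:18 on August 24

Convert departure to UTC: 01:55 − 5:30 = 20:25 UTC on Aug 22.
Add 3 hours 55 minutes leg 1 → 00:20 UTC (Aug 23).
Add 4 hours 35 minutes layover in Port Linden → 04:55 UTC.
Add 3 hours 20 minutes leg 2 → 08:15 UTC.
Add 4 hours 21 minutes layover in Cinderford → 12:36 UTC.
Add 12 hours 12 minutes leg 3 → 00:48 UTC (Aug 24).
Kabul is UTC+4:30, so local arrival = 00:48 + 4:30 = 05:18 on Aug 24.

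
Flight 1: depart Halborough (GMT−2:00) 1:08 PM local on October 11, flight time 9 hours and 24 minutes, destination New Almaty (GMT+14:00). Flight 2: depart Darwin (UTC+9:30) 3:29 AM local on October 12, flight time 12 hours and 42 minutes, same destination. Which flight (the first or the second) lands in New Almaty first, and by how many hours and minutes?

Flight 1 in UTC: 1:08 PM + 2:00 = 3:08 PM on Oct 11.
+9 hours and 24 minutes → arrive 12:32 AM UTC on Oct 12.
Flight 2 in UTC: 3:29 AM − 9:30 = 5:59 PM on Oct 11.
+12 hours 42 minutes → arrive 6:41 AM UTC on Oct 12.
Flight 1 lands earlier by 6 hours 9 minutes.

the first, by 6 hours 9 minutes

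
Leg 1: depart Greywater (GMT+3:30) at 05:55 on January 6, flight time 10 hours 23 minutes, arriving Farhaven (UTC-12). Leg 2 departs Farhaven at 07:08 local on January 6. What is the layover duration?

Convert departure to UTC: 05:55 − 3:30 = 02:25 UTC on Jan 6.
Add 10 hours and 23 minutes flight time → 12:48 UTC.
Farhaven is UTC−12:00, so local arrival = 12:48 − 12:00 = 00:48 on Jan 6.
Layover = 07:08 − 00:48 = 6 hours 20 minutes.

6 hours 20 minutes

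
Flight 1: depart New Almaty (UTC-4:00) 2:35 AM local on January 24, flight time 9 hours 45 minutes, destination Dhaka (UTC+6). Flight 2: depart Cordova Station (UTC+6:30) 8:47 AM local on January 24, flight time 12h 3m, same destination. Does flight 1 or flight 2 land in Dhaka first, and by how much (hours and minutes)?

the second, by 2 hours

Flight 1 in UTC: 2:35 AM + 4:00 = 6:35 AM on Jan 24.
+9 hours and 45 minutes → arrive 4:20 PM UTC on Jan 24.
Flight 2 in UTC: 8:47 AM − 6:30 = 2:17 AM on Jan 24.
+12 hours 3 minutes → arrive 2:20 PM UTC on Jan 24.
Flight 2 lands earlier by 2 hours.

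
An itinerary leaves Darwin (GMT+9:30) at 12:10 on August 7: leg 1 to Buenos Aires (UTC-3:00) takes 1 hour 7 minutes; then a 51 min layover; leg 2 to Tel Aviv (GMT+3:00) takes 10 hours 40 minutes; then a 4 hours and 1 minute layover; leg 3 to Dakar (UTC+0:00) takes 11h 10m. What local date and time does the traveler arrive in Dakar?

06:29 on August 8

Convert departure to UTC: 12:10 − 9:30 = 02:40 UTC on Aug 7.
Add 1 hour 7 minutes leg 1 → 03:47 UTC.
Add 51 minutes layover in Buenos Aires → 04:38 UTC.
Add 10 hours 40 minutes leg 2 → 15:18 UTC.
Add 4 hours and 1 minute layover in Tel Aviv → 19:19 UTC.
Add 11 hours 10 minutes leg 3 → 06:29 UTC (Aug 8).
Dakar is UTC+0, so local arrival is the same: 06:29 on Aug 8.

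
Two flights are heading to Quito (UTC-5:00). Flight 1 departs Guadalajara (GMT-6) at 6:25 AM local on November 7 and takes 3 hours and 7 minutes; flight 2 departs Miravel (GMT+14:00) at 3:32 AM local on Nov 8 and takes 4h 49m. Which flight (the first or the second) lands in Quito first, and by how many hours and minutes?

the first, by 2 hours 49 minutes

Flight 1 in UTC: 6:25 AM + 6:00 = 12:25 PM on Nov 7.
+3 hours 7 minutes → arrive 3:32 PM UTC on Nov 7.
Flight 2 in UTC: 3:32 AM − 14:00 = 1:32 PM on Nov 7.
+4 hours 49 minutes → arrive 6:21 PM UTC on Nov 7.
Flight 1 lands earlier by 2 hours 49 minutes.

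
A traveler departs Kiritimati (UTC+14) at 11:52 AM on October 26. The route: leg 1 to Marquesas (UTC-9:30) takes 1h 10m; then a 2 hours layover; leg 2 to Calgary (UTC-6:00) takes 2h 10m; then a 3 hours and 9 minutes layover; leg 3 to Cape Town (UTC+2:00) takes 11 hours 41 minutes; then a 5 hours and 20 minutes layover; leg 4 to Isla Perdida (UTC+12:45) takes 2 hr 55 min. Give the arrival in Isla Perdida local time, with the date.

3:02 PM on Oct 27

Convert departure to UTC: 11:52 AM − 14:00 = 9:52 PM UTC on Oct 25.
Add 1 hour 10 minutes leg 1 → 11:02 PM UTC.
Add 2 hours layover in Marquesas → 1:02 AM UTC (Oct 26).
Add 2 hours 10 minutes leg 2 → 3:12 AM UTC.
Add 3 hours 9 minutes layover in Calgary → 6:21 AM UTC.
Add 11 hours and 41 minutes leg 3 → 6:02 PM UTC.
Add 5 hours and 20 minutes layover in Cape Town → 11:22 PM UTC.
Add 2 hours and 55 minutes leg 4 → 2:17 AM UTC (Oct 27).
Isla Perdida is UTC+12:45, so local arrival = 2:17 AM + 12:45 = 3:02 PM on Oct 27.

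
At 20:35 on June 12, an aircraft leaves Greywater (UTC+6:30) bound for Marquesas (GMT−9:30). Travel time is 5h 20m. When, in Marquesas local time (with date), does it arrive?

Marquesas is 16:00 behind Greywater.
After 5 hours 20 minutes it is 01:55 (Jun 13) in Greywater.
Shift by the zone difference: 01:55 − 16:00 = 09:55 on Jun 12 in Marquesas.

09:55 on June 12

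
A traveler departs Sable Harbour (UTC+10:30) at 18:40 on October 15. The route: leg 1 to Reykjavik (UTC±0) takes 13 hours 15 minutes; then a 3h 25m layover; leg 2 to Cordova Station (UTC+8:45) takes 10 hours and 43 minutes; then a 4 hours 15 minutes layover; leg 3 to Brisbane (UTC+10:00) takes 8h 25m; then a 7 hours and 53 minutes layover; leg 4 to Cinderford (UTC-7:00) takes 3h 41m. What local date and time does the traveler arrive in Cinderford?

04:47 on Oct 17

Convert departure to UTC: 18:40 − 10:30 = 08:10 UTC on Oct 15.
Add 13 hours 15 minutes leg 1 → 21:25 UTC.
Add 3 hours 25 minutes layover in Reykjavik → 00:50 UTC (Oct 16).
Add 10 hours and 43 minutes leg 2 → 11:33 UTC.
Add 4 hours 15 minutes layover in Cordova Station → 15:48 UTC.
Add 8 hours and 25 minutes leg 3 → 00:13 UTC (Oct 17).
Add 7 hours and 53 minutes layover in Brisbane → 08:06 UTC.
Add 3 hours 41 minutes leg 4 → 11:47 UTC.
Cinderford is UTC−7:00, so local arrival = 11:47 − 7:00 = 04:47 on Oct 17.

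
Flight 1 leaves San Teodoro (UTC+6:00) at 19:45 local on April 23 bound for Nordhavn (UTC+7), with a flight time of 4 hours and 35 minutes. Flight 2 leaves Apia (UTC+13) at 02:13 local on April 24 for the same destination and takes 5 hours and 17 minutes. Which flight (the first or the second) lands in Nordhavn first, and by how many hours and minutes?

Flight 1 in UTC: 19:45 − 6:00 = 13:45 on Apr 23.
+4 hours 35 minutes → arrive 18:20 UTC on Apr 23.
Flight 2 in UTC: 02:13 − 13:00 = 13:13 on Apr 23.
+5 hours and 17 minutes → arrive 18:30 UTC on Apr 23.
Flight 1 lands earlier by 10 minutes.

the first, by 10 minutes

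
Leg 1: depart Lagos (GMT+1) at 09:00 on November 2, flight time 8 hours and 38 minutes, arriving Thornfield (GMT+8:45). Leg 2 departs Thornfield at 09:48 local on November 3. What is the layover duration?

8 hours 25 minutes

Convert departure to UTC: 09:00 − 1:00 = 08:00 UTC on Nov 2.
Add 8 hours 38 minutes flight time → 16:38 UTC.
Thornfield is UTC+8:45, so local arrival = 16:38 + 8:45 = 01:23 on Nov 3.
Layover = 09:48 − 01:23 = 8 hours 25 minutes.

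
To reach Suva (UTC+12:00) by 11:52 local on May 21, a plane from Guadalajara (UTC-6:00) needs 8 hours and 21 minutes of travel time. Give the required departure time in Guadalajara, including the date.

09:31 on May 20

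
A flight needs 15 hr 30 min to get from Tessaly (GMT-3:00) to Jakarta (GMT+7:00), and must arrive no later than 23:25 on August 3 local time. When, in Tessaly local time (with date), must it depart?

21:55 on Aug 2

Target arrival in UTC: 23:25 − 7:00 = 16:25 on Aug 3.
Subtract 15 hours and 30 minutes → departure 00:55 UTC on Aug 3.
Tessaly is UTC−3:00: 00:55 − 3:00 = 21:55 on Aug 2.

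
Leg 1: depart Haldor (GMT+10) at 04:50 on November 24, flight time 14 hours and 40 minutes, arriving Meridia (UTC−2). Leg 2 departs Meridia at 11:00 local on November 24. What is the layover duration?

Convert departure to UTC: 04:50 − 10:00 = 18:50 UTC on Nov 23.
Add 14 hours and 40 minutes flight time → 09:30 UTC (Nov 24).
Meridia is UTC−2:00, so local arrival = 09:30 − 2:00 = 07:30 on Nov 24.
Layover = 11:00 − 07:30 = 3 hours 30 minutes.

3 hours 30 minutes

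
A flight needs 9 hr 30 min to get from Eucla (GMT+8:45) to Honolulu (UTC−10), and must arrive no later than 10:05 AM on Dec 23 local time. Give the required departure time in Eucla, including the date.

7:20 PM on Dec 23

Target arrival in UTC: 10:05 AM + 10:00 = 8:05 PM on Dec 23.
Subtract 9 hours 30 minutes → departure 10:35 AM UTC on Dec 23.
Eucla is UTC+8:45: 10:35 AM + 8:45 = 7:20 PM on Dec 23.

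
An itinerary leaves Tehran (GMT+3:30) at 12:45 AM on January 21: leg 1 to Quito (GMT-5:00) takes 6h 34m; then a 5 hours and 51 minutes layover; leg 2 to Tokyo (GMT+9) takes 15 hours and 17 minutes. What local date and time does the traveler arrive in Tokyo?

Convert departure to UTC: 12:45 AM − 3:30 = 9:15 PM UTC on Jan 20.
Add 6 hours 34 minutes leg 1 → 3:49 AM UTC (Jan 21).
Add 5 hours and 51 minutes layover in Quito → 9:40 AM UTC.
Add 15 hours and 17 minutes leg 2 → 12:57 AM UTC (Jan 22).
Tokyo is UTC+9:00, so local arrival = 12:57 AM + 9:00 = 9:57 AM on Jan 22.

9:57 AM on January 22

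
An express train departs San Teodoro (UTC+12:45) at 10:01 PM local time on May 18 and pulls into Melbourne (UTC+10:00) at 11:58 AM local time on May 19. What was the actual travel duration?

16 hours 42 minutes

Departure in UTC: 10:01 PM − 12:45 = 9:16 AM on May 18.
Arrival in UTC: 11:58 AM − 10:00 = 1:58 AM on May 19.
Elapsed = 1:58 AM − 9:16 AM (+1 day) = 16 hours 42 minutes.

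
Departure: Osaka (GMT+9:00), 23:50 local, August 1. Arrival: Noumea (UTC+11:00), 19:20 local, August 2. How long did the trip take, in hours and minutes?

17 hours 30 minutes

Noumea is 2:00 ahead of Osaka.
Clock-face elapsed time (ignoring zones) is 19 hours 30 minutes.
Actual elapsed = 19 hours 30 minutes − 2:00 = 17 hours 30 minutes.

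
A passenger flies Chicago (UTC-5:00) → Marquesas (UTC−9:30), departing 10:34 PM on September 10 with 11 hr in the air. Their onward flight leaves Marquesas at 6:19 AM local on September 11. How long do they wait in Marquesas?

1 hour 15 minutes

Convert departure to UTC: 10:34 PM + 5:00 = 3:34 AM UTC on Sep 11.
Add 11 hours flight time → 2:34 PM UTC.
Marquesas is UTC−9:30, so local arrival = 2:34 PM − 9:30 = 5:04 AM on Sep 11.
Layover = 6:19 AM − 5:04 AM = 1 hour 15 minutes.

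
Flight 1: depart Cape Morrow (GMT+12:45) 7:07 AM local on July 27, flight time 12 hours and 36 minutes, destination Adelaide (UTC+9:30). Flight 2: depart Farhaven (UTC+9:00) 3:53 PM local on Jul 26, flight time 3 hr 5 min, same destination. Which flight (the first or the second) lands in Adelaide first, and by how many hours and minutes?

Flight 1 in UTC: 7:07 AM − 12:45 = 6:22 PM on Jul 26.
+12 hours 36 minutes → arrive 6:58 AM UTC on Jul 27.
Flight 2 in UTC: 3:53 PM − 9:00 = 6:53 AM on Jul 26.
+3 hours and 5 minutes → arrive 9:58 AM UTC on Jul 26.
Flight 2 lands earlier by 21 hours.

the second, by 21 hours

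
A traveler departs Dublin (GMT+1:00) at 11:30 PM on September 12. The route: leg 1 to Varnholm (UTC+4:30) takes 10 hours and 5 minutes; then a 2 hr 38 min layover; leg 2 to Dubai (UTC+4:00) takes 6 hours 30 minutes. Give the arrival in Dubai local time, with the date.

Convert departure to UTC: 11:30 PM − 1:00 = 10:30 PM UTC on Sep 12.
Add 10 hours 5 minutes leg 1 → 8:35 AM UTC (Sep 13).
Add 2 hours and 38 minutes layover in Varnholm → 11:13 AM UTC.
Add 6 hours and 30 minutes leg 2 → 5:43 PM UTC.
Dubai is UTC+4:00, so local arrival = 5:43 PM + 4:00 = 9:43 PM on Sep 13.

9:43 PM on September 13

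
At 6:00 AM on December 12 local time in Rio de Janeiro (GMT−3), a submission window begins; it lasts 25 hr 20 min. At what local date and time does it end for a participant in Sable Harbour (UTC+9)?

7:20 PM on Dec 13

Sable Harbour is 12:00 ahead of Rio de Janeiro.
After 25 hours and 20 minutes it is 7:20 AM (Dec 13) in Rio de Janeiro.
Shift by the zone difference: 7:20 AM + 12:00 = 7:20 PM on Dec 13 in Sable Harbour.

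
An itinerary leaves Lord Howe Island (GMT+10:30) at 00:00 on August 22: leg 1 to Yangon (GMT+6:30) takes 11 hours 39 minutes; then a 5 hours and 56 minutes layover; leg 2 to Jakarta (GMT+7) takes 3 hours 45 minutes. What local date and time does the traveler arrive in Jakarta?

Convert departure to UTC: 00:00 − 10:30 = 13:30 UTC on Aug 21.
Add 11 hours 39 minutes leg 1 → 01:09 UTC (Aug 22).
Add 5 hours and 56 minutes layover in Yangon → 07:05 UTC.
Add 3 hours 45 minutes leg 2 → 10:50 UTC.
Jakarta is UTC+7:00, so local arrival = 10:50 + 7:00 = 17:50 on Aug 22.

17:50 on August 22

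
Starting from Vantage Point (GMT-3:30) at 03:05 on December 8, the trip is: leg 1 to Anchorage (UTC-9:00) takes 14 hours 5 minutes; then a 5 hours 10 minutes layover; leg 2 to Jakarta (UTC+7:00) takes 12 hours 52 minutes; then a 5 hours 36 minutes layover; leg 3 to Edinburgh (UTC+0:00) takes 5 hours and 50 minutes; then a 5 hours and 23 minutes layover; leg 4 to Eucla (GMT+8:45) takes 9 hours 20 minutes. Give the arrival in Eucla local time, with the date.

Convert departure to UTC: 03:05 + 3:30 = 06:35 UTC on Dec 8.
Add 14 hours and 5 minutes leg 1 → 20:40 UTC.
Add 5 hours 10 minutes layover in Anchorage → 01:50 UTC (Dec 9).
Add 12 hours and 52 minutes leg 2 → 14:42 UTC.
Add 5 hours and 36 minutes layover in Jakarta → 20:18 UTC.
Add 5 hours 50 minutes leg 3 → 02:08 UTC (Dec 10).
Add 5 hours 23 minutes layover in Edinburgh → 07:31 UTC.
Add 9 hours 20 minutes leg 4 → 16:51 UTC.
Eucla is UTC+8:45, so local arrival = 16:51 + 8:45 = 01:36 on Dec 11.

01:36 on December 11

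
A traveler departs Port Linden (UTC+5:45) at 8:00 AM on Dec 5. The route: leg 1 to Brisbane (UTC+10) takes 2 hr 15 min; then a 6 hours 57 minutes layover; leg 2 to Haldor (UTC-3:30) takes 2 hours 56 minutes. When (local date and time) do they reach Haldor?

Convert departure to UTC: 8:00 AM − 5:45 = 2:15 AM UTC on Dec 5.
Add 2 hours 15 minutes leg 1 → 4:30 AM UTC.
Add 6 hours and 57 minutes layover in Brisbane → 11:27 AM UTC.
Add 2 hours and 56 minutes leg 2 → 2:23 PM UTC.
Haldor is UTC−3:30, so local arrival = 2:23 PM − 3:30 = 10:53 AM on Dec 5.

10:53 AM on December 5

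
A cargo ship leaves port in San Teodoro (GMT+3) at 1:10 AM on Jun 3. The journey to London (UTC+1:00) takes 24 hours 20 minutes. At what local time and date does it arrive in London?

London is 2:00 behind San Teodoro.
After 24 hours and 20 minutes it is 1:30 AM (Jun 4) in San Teodoro.
Shift by the zone difference: 1:30 AM − 2:00 = 11:30 PM on Jun 3 in London.

11:30 PM on June 3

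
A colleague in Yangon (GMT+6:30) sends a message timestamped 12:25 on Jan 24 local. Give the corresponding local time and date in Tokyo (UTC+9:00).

14:55 on January 24

In UTC: 12:25 − 6:30 = 05:55 on Jan 24.
Tokyo is UTC+9:00: 05:55 + 9:00 = 14:55 on Jan 24.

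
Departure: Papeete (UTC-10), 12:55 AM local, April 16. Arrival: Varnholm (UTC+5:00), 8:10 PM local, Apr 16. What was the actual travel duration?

Departure in UTC: 12:55 AM + 10:00 = 10:55 AM on Apr 16.
Arrival in UTC: 8:10 PM − 5:00 = 3:10 PM on Apr 16.
Elapsed = 3:10 PM − 10:55 AM = 4 hours 15 minutes.

4 hours 15 minutes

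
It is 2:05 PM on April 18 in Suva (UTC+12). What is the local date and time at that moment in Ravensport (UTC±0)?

In UTC: 2:05 PM − 12:00 = 2:05 AM on Apr 18.
Ravensport is UTC+0, so it is 2:05 AM on Apr 18.

2:05 AM on Apr 18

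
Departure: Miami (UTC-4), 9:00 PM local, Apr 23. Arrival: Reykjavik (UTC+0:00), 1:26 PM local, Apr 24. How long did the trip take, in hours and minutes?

12 hours 26 minutes

Reykjavik is 4:00 ahead of Miami.
Clock-face elapsed time (ignoring zones) is 16 hours 26 minutes.
Actual elapsed = 16 hours 26 minutes − 4:00 = 12 hours 26 minutes.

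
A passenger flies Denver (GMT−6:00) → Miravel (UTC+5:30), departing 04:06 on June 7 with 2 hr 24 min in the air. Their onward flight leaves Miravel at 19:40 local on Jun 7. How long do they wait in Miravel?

1 hour 40 minutes

Convert departure to UTC: 04:06 + 6:00 = 10:06 UTC on Jun 7.
Add 2 hours and 24 minutes flight time → 12:30 UTC.
Miravel is UTC+5:30, so local arrival = 12:30 + 5:30 = 18:00 on Jun 7.
Layover = 19:40 − 18:00 = 1 hour 40 minutes.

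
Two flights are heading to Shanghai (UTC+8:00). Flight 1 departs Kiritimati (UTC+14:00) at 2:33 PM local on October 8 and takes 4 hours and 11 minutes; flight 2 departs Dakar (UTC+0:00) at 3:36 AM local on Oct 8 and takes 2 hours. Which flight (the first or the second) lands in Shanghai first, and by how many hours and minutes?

Flight 1 in UTC: 2:33 PM − 14:00 = 12:33 AM on Oct 8.
+4 hours and 11 minutes → arrive 4:44 AM UTC on Oct 8.
Flight 2 departs at 3:36 AM UTC (Oct 8).
+2 hours → arrive 5:36 AM UTC on Oct 8.
Flight 1 lands earlier by 52 minutes.

the first, by 52 minutes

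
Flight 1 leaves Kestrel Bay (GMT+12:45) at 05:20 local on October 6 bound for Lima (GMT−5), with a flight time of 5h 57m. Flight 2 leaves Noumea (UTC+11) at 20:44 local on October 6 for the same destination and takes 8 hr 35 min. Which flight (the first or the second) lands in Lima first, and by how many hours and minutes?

the first, by 19 hours 47 minutes

Flight 1 in UTC: 05:20 − 12:45 = 16:35 on Oct 5.
+5 hours and 57 minutes → arrive 22:32 UTC on Oct 5.
Flight 2 in UTC: 20:44 − 11:00 = 09:44 on Oct 6.
+8 hours 35 minutes → arrive 18:19 UTC on Oct 6.
Flight 1 lands earlier by 19 hours 47 minutes.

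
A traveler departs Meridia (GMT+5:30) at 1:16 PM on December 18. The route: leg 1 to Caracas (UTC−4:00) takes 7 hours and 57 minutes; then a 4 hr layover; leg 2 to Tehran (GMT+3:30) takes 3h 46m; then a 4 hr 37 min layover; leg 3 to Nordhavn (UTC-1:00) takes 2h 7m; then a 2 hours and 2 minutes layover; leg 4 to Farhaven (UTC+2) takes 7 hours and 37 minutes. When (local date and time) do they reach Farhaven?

5:52 PM on December 19

Convert departure to UTC: 1:16 PM − 5:30 = 7:46 AM UTC on Dec 18.
Add 7 hours and 57 minutes leg 1 → 3:43 PM UTC.
Add 4 hours layover in Caracas → 7:43 PM UTC.
Add 3 hours and 46 minutes leg 2 → 11:29 PM UTC.
Add 4 hours 37 minutes layover in Tehran → 4:06 AM UTC (Dec 19).
Add 2 hours and 7 minutes leg 3 → 6:13 AM UTC.
Add 2 hours and 2 minutes layover in Nordhavn → 8:15 AM UTC.
Add 7 hours and 37 minutes leg 4 → 3:52 PM UTC.
Farhaven is UTC+2:00, so local arrival = 3:52 PM + 2:00 = 5:52 PM on Dec 19.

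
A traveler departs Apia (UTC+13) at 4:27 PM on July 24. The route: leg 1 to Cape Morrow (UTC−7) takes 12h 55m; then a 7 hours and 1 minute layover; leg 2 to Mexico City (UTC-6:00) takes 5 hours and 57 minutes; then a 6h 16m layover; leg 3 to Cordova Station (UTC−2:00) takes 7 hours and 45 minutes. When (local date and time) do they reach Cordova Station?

Convert departure to UTC: 4:27 PM − 13:00 = 3:27 AM UTC on Jul 24.
Add 12 hours and 55 minutes leg 1 → 4:22 PM UTC.
Add 7 hours 1 minute layover in Cape Morrow → 11:23 PM UTC.
Add 5 hours 57 minutes leg 2 → 5:20 AM UTC (Jul 25).
Add 6 hours and 16 minutes layover in Mexico City → 11:36 AM UTC.
Add 7 hours 45 minutes leg 3 → 7:21 PM UTC.
Cordova Station is UTC−2:00, so local arrival = 7:21 PM − 2:00 = 5:21 PM on Jul 25.

5:21 PM on July 25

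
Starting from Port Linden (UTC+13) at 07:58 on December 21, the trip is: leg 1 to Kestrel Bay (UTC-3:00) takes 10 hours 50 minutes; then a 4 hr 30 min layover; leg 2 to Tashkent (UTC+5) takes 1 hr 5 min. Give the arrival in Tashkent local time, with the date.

16:23 on Dec 21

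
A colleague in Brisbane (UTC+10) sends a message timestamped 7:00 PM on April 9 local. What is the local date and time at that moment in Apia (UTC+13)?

In UTC: 7:00 PM − 10:00 = 9:00 AM on Apr 9.
Apia is UTC+13:00: 9:00 AM + 13:00 = 10:00 PM on Apr 9.

10:00 PM on April 9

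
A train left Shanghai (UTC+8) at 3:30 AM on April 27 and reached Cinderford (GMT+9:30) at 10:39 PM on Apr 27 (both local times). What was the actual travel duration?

Departure in UTC: 3:30 AM − 8:00 = 7:30 PM on Apr 26.
Arrival in UTC: 10:39 PM − 9:30 = 1:09 PM on Apr 27.
Elapsed = 1:09 PM − 7:30 PM (+1 day) = 17 hours 39 minutes.

17 hours 39 minutes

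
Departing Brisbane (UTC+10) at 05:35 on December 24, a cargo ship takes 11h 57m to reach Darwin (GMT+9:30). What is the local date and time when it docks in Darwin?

17:02 on December 24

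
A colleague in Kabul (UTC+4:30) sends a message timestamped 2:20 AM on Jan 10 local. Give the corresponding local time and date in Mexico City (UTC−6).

3:50 PM on January 9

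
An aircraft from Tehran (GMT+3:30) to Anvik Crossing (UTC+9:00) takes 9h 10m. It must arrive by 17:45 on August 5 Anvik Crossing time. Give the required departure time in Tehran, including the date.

03:05 on August 5

Target arrival in UTC: 17:45 − 9:00 = 08:45 on Aug 5.
Subtract 9 hours and 10 minutes → departure 23:35 UTC on Aug 4.
Tehran is UTC+3:30: 23:35 + 3:30 = 03:05 on Aug 5.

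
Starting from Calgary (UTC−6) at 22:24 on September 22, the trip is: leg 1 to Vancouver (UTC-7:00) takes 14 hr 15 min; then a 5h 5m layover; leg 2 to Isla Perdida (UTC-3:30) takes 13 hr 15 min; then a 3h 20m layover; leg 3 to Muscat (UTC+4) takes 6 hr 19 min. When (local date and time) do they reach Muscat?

02:38 on Sep 25

Convert departure to UTC: 22:24 + 6:00 = 04:24 UTC on Sep 23.
Add 14 hours 15 minutes leg 1 → 18:39 UTC.
Add 5 hours 5 minutes layover in Vancouver → 23:44 UTC.
Add 13 hours 15 minutes leg 2 → 12:59 UTC (Sep 24).
Add 3 hours and 20 minutes layover in Isla Perdida → 16:19 UTC.
Add 6 hours and 19 minutes leg 3 → 22:38 UTC.
Muscat is UTC+4:00, so local arrival = 22:38 + 4:00 = 02:38 on Sep 25.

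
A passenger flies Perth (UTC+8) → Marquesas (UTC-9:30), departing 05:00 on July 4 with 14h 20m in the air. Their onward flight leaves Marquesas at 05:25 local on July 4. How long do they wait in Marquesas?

Convert departure to UTC: 05:00 − 8:00 = 21:00 UTC on Jul 3.
Add 14 hours and 20 minutes flight time → 11:20 UTC (Jul 4).
Marquesas is UTC−9:30, so local arrival = 11:20 − 9:30 = 01:50 on Jul 4.
Layover = 05:25 − 01:50 = 3 hours 35 minutes.

3 hours 35 minutes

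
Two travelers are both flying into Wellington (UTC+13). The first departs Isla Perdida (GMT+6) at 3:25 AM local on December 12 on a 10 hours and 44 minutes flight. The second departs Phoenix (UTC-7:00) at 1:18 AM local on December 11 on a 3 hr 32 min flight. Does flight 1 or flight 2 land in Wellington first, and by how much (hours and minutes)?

the second, by 20 hours 19 minutes

Flight 1 in UTC: 3:25 AM − 6:00 = 9:25 PM on Dec 11.
+10 hours 44 minutes → arrive 8:09 AM UTC on Dec 12.
Flight 2 in UTC: 1:18 AM + 7:00 = 8:18 AM on Dec 11.
+3 hours 32 minutes → arrive 11:50 AM UTC on Dec 11.
Flight 2 lands earlier by 20 hours 19 minutes.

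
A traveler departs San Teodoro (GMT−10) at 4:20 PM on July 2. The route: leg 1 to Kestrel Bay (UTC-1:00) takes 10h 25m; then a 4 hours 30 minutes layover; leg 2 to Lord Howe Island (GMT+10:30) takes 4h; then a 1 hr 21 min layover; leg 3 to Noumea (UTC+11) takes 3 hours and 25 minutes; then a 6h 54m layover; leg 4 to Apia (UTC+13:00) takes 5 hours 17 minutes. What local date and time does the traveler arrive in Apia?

Convert departure to UTC: 4:20 PM + 10:00 = 2:20 AM UTC on Jul 3.
Add 10 hours and 25 minutes leg 1 → 12:45 PM UTC.
Add 4 hours and 30 minutes layover in Kestrel Bay → 5:15 PM UTC.
Add 4 hours leg 2 → 9:15 PM UTC.
Add 1 hour 21 minutes layover in Lord Howe Island → 10:36 PM UTC.
Add 3 hours and 25 minutes leg 3 → 2:01 AM UTC (Jul 4).
Add 6 hours and 54 minutes layover in Noumea → 8:55 AM UTC.
Add 5 hours 17 minutes leg 4 → 2:12 PM UTC.
Apia is UTC+13:00, so local arrival = 2:12 PM + 13:00 = 3:12 AM on Jul 5.

3:12 AM on July 5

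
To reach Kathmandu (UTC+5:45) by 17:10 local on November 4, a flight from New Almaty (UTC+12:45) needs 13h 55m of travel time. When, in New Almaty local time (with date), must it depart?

Target arrival in UTC: 17:10 − 5:45 = 11:25 on Nov 4.
Subtract 13 hours 55 minutes → departure 21:30 UTC on Nov 3.
New Almaty is UTC+12:45: 21:30 + 12:45 = 10:15 on Nov 4.

10:15 on November 4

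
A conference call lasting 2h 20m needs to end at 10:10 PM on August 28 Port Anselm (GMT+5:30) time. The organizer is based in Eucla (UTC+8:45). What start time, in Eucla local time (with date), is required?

Target end time in UTC: 10:10 PM − 5:30 = 4:40 PM on Aug 28.
Subtract 2 hours and 20 minutes → start 2:20 PM UTC on Aug 28.
Eucla is UTC+8:45: 2:20 PM + 8:45 = 11:05 PM on Aug 28.

11:05 PM on August 28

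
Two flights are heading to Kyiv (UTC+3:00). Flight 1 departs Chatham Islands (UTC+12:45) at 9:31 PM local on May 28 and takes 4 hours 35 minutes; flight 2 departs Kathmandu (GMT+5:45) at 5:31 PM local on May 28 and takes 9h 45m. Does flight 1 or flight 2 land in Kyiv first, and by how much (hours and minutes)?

Flight 1 in UTC: 9:31 PM − 12:45 = 8:46 AM on May 28.
+4 hours and 35 minutes → arrive 1:21 PM UTC on May 28.
Flight 2 in UTC: 5:31 PM − 5:45 = 11:46 AM on May 28.
+9 hours and 45 minutes → arrive 9:31 PM UTC on May 28.
Flight 1 lands earlier by 8 hours 10 minutes.

the first, by 8 hours 10 minutes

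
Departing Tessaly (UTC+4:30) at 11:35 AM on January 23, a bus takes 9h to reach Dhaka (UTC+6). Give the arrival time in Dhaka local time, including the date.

10:05 PM on January 23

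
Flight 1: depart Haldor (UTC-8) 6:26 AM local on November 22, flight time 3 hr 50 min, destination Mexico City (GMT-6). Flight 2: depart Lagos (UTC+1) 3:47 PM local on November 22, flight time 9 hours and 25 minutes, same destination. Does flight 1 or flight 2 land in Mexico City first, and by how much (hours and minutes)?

the first, by 5 hours 56 minutes

Flight 1 in UTC: 6:26 AM + 8:00 = 2:26 PM on Nov 22.
+3 hours and 50 minutes → arrive 6:16 PM UTC on Nov 22.
Flight 2 in UTC: 3:47 PM − 1:00 = 2:47 PM on Nov 22.
+9 hours and 25 minutes → arrive 12:12 AM UTC on Nov 23.
Flight 1 lands earlier by 5 hours 56 minutes.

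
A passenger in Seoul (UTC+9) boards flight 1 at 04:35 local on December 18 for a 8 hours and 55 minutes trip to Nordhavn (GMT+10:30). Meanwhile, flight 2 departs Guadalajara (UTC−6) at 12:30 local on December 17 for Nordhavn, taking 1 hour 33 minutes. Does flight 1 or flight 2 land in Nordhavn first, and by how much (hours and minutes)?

Flight 1 in UTC: 04:35 − 9:00 = 19:35 on Dec 17.
+8 hours and 55 minutes → arrive 04:30 UTC on Dec 18.
Flight 2 in UTC: 12:30 + 6:00 = 18:30 on Dec 17.
+1 hour and 33 minutes → arrive 20:03 UTC on Dec 17.
Flight 2 lands earlier by 8 hours 27 minutes.

the second, by 8 hours 27 minutes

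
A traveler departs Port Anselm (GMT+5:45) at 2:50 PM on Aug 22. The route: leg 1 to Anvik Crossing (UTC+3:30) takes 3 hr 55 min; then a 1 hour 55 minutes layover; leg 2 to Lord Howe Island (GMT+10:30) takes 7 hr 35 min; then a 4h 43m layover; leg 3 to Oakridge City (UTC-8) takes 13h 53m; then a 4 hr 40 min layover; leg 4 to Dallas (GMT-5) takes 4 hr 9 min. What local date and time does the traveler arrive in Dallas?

8:55 PM on August 23

Convert departure to UTC: 2:50 PM − 5:45 = 9:05 AM UTC on Aug 22.
Add 3 hours 55 minutes leg 1 → 1:00 PM UTC.
Add 1 hour and 55 minutes layover in Anvik Crossing → 2:55 PM UTC.
Add 7 hours 35 minutes leg 2 → 10:30 PM UTC.
Add 4 hours 43 minutes layover in Lord Howe Island → 3:13 AM UTC (Aug 23).
Add 13 hours and 53 minutes leg 3 → 5:06 PM UTC.
Add 4 hours and 40 minutes layover in Oakridge City → 9:46 PM UTC.
Add 4 hours 9 minutes leg 4 → 1:55 AM UTC (Aug 24).
Dallas is UTC−5:00, so local arrival = 1:55 AM − 5:00 = 8:55 PM on Aug 23.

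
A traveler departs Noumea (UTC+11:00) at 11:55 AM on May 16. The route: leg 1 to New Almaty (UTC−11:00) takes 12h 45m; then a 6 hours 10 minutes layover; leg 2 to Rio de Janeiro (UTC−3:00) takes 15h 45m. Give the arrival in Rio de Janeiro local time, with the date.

8:35 AM on May 17

Convert departure to UTC: 11:55 AM − 11:00 = 12:55 AM UTC on May 16.
Add 12 hours and 45 minutes leg 1 → 1:40 PM UTC.
Add 6 hours and 10 minutes layover in New Almaty → 7:50 PM UTC.
Add 15 hours and 45 minutes leg 2 → 11:35 AM UTC (May 17).
Rio de Janeiro is UTC−3:00, so local arrival = 11:35 AM − 3:00 = 8:35 AM on May 17.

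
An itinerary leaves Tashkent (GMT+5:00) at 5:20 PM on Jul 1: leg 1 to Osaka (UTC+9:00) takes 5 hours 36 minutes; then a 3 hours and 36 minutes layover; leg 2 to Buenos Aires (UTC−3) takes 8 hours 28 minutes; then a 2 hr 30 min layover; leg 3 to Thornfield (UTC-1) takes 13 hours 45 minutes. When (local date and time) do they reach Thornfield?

Convert departure to UTC: 5:20 PM − 5:00 = 12:20 PM UTC on Jul 1.
Add 5 hours and 36 minutes leg 1 → 5:56 PM UTC.
Add 3 hours 36 minutes layover in Osaka → 9:32 PM UTC.
Add 8 hours 28 minutes leg 2 → 6:00 AM UTC (Jul 2).
Add 2 hours 30 minutes layover in Buenos Aires → 8:30 AM UTC.
Add 13 hours 45 minutes leg 3 → 10:15 PM UTC.
Thornfield is UTC−1:00, so local arrival = 10:15 PM − 1:00 = 9:15 PM on Jul 2.

9:15 PM on July 2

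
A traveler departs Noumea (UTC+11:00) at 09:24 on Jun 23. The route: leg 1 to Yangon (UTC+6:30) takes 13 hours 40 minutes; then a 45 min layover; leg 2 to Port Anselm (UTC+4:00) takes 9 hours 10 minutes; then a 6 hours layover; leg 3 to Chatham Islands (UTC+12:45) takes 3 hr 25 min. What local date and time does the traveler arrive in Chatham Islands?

20:09 on Jun 24

Convert departure to UTC: 09:24 − 11:00 = 22:24 UTC on Jun 22.
Add 13 hours and 40 minutes leg 1 → 12:04 UTC (Jun 23).
Add 45 minutes layover in Yangon → 12:49 UTC.
Add 9 hours and 10 minutes leg 2 → 21:59 UTC.
Add 6 hours layover in Port Anselm → 03:59 UTC (Jun 24).
Add 3 hours and 25 minutes leg 3 → 07:24 UTC.
Chatham Islands is UTC+12:45, so local arrival = 07:24 + 12:45 = 20:09 on Jun 24.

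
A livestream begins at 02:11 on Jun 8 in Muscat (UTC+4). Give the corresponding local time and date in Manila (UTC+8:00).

06:11 on June 8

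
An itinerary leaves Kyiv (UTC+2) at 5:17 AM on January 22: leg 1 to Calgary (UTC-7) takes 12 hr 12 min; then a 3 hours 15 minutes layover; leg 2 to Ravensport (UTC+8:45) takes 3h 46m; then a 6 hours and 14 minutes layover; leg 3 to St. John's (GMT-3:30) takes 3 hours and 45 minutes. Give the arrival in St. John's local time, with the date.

4:59 AM on January 23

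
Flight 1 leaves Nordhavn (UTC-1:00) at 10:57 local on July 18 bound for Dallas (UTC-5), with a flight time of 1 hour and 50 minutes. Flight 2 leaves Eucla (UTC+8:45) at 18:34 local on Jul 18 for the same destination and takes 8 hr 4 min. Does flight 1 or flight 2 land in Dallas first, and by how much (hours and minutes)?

Flight 1 in UTC: 10:57 + 1:00 = 11:57 on Jul 18.
+1 hour 50 minutes → arrive 13:47 UTC on Jul 18.
Flight 2 in UTC: 18:34 − 8:45 = 09:49 on Jul 18.
+8 hours 4 minutes → arrive 17:53 UTC on Jul 18.
Flight 1 lands earlier by 4 hours 6 minutes.

the first, by 4 hours 6 minutes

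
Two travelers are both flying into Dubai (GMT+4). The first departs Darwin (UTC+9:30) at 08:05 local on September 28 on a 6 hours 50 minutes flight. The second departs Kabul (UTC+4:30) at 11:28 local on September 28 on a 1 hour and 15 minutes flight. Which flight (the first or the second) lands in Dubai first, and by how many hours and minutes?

the first, by 2 hours 48 minutes

Flight 1 in UTC: 08:05 − 9:30 = 22:35 on Sep 27.
+6 hours 50 minutes → arrive 05:25 UTC on Sep 28.
Flight 2 in UTC: 11:28 − 4:30 = 06:58 on Sep 28.
+1 hour 15 minutes → arrive 08:13 UTC on Sep 28.
Flight 1 lands earlier by 2 hours 48 minutes.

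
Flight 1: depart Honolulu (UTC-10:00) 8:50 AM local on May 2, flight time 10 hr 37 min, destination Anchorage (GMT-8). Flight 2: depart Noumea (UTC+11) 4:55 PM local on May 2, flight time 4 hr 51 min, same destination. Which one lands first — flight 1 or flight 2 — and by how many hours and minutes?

Flight 1 in UTC: 8:50 AM + 10:00 = 6:50 PM on May 2.
+10 hours and 37 minutes → arrive 5:27 AM UTC on May 3.
Flight 2 in UTC: 4:55 PM − 11:00 = 5:55 AM on May 2.
+4 hours and 51 minutes → arrive 10:46 AM UTC on May 2.
Flight 2 lands earlier by 18 hours 41 minutes.

the second, by 18 hours 41 minutes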